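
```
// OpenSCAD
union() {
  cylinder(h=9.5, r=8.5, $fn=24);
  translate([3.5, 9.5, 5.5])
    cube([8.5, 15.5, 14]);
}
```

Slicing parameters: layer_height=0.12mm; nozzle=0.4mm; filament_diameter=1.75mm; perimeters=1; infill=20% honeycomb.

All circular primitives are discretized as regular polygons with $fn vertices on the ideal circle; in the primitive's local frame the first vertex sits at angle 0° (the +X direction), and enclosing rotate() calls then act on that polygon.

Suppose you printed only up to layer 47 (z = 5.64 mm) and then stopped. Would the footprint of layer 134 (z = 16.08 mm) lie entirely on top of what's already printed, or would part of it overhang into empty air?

Compare the two slices. At z = 5.64: the r=8.5 cylinder contributes a regular 24-gon of circumradius 8.5 (area = (24/2)·8.500²·sin(360°/24) = 224.40 mm²); the 8.5×15.5 cube at (3.5, 9.5) contributes its full rectangle (area 131.75 mm²); Taking the union: the 2 present regions are separate (no shared area or edge), so areas and boundary lengths simply add and each stays a separate island — area = 356.15 mm². At z = 16.08: the cylinder does not reach this height (z outside [0, 9.5]); the cube at (3.5, 9.5) (footprint 8.5×15.5) is included at this height (area 131.75 mm²); Merging all regions: only the 8.5×15.5 cube at (3.5, 9.5) is present, so the union is just that shape — area = 131.75 mm². Checking containment: the cross-section at z = 16.08 is a subset of the cross-section at z = 5.64.

entirely on top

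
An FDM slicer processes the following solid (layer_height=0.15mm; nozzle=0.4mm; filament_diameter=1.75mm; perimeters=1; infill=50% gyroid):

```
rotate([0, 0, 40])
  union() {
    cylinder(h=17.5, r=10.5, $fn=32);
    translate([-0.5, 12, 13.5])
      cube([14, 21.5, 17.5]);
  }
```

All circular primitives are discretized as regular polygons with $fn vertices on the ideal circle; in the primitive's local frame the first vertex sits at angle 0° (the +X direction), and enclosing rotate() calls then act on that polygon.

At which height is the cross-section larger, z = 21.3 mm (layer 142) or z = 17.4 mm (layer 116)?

Layer 142 (z = 21.3): the cylinder is absent (z outside [0, 17.5]); the cube at (-0.5, 12) (footprint 14×21.5) is included at this height (area 301.00 mm²); Merging all regions: only the 14×21.5 cube at (-0.5, 12) is present, so the union is just that shape — area = 301.00 mm²; (whole slice rotated 40° about Z — lengths, areas and connectivity unchanged). So its area = 301.00 mm². Layer 116 (z = 17.4): the r=10.5 cylinder contributes a regular 32-gon of circumradius 10.5 (area = (32/2)·10.500²·sin(360°/32) = 344.14 mm²); the cube at (-0.5, 12) (footprint 14×21.5) is included at this height (area 301.00 mm²); Merging all regions: the 2 present regions are separate (no shared area or edge), so areas and boundary lengths simply add and each stays a separate island — area = 645.14 mm²; (whole slice rotated 40° about Z — lengths, areas and connectivity unchanged). So its area = 645.14 mm². Layer 116 is larger (645.14 vs 301.00 mm²).

layer 116 (z = 17.4 mm)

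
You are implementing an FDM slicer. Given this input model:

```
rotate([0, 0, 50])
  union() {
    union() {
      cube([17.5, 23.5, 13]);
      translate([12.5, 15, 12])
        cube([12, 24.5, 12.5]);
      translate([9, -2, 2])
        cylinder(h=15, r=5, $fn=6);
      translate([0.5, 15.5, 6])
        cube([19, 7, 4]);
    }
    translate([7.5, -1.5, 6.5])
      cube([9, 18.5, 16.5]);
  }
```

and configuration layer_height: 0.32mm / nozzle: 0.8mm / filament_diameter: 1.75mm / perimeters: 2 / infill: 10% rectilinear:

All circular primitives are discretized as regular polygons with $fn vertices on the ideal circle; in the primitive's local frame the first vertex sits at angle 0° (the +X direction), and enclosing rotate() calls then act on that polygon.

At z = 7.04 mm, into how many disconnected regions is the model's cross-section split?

1

At z = 7.04 mm: the cube is present — its section is the full 17.5×23.5 rectangle; the cube at (12.5, 15) is not intersected at this z (z outside [12, 24.5]); the r=5 cylinder at (9, -2) contributes a regular 6-gon of circumradius 5; the cube at (0.5, 15.5) (footprint 19×7) is included at this height; Merging all regions: the regions partially overlap (shared area 133.79 mm²), so overlapping operands fuse into one piece — 1 connected region; the 9×18.5 cube at (7.5, -1.5) contributes its full rectangle; Taking the union: the regions partially overlap (shared area 161.67 mm²), so overlapping operands fuse into one piece — 1 connected region; (whole slice rotated 50° about Z — lengths, areas and connectivity unchanged). The result has 1 disconnected region.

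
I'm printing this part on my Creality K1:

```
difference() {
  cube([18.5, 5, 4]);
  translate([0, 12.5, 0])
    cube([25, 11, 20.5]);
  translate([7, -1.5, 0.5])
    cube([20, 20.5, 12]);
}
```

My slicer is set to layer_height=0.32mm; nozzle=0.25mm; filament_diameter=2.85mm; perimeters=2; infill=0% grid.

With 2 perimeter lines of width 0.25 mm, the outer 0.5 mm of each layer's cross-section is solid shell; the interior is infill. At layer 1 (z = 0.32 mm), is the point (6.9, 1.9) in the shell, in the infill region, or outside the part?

infill

At z = 0.32 mm: the cube is present — its section is the full 18.5×5 rectangle; the cube at (0, 12.5) (footprint 25×11) is included at this height; the cube at (7, -1.5) is absent (z outside [0.5, 12.5]); Taking the first minus the rest: starting from the 18.5×5 cube, the 25×11 cube at (0, 12.5) misses the remaining region (no effect) — 1 connected region. Overall, the cross-section is a single solid region. The nearest boundary edge runs (18.50, 0.00)→(0.00, 0.00); distance from the point to it = 1.90 mm. The point is inside the cross-section and 1.90 mm from the nearest boundary — more than the 0.5 mm shell width (2 × 0.25), so it's in the infill interior.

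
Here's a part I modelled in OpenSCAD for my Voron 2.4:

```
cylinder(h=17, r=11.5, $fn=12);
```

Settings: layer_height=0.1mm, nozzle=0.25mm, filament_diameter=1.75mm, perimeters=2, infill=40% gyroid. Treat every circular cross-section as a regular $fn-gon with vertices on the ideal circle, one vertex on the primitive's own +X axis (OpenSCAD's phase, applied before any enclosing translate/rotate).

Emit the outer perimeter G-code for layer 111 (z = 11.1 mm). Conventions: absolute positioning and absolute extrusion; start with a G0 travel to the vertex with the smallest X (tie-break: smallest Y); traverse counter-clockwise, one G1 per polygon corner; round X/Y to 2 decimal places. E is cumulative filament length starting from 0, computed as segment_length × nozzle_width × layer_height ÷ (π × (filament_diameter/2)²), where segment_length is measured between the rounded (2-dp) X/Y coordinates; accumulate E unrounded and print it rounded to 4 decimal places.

G0 X-11.50 Y0.00 Z11.10
G1 X-9.96 Y-5.75 E0.0619
G1 X-5.75 Y-9.96 E0.1238
G1 X0.00 Y-11.50 E0.1856
G1 X5.75 Y-9.96 E0.2475
G1 X9.96 Y-5.75 E0.3094
G1 X11.50 Y0.00 E0.3712
G1 X9.96 Y5.75 E0.4331
G1 X5.75 Y9.96 E0.4950
G1 X0.00 Y11.50 E0.5569
G1 X-5.75 Y9.96 E0.6187
G1 X-9.96 Y5.75 E0.6806
G1 X-11.50 Y0.00 E0.7425

At z = 11.1 mm: the r=11.5 cylinder contributes a regular 12-gon of circumradius 11.5. The outline is a single polygon with 12 vertices. Extrusion per mm of travel: 0.25 × 0.1 / (π × 0.875²) = 0.010394. Accumulating E over each segment gives final E = 0.7425.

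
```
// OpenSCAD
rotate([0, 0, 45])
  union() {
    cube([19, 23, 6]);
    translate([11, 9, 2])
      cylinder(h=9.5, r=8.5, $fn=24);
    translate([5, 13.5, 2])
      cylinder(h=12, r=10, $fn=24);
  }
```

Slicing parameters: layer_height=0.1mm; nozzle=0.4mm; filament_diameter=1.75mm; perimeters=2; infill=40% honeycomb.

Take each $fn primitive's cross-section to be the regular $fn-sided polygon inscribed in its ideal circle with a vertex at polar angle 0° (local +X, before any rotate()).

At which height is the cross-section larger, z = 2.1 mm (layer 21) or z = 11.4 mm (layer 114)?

layer 21 (z = 2.1 mm)

Layer 21 (z = 2.1): the 19×23 cube contributes its full rectangle (area 437.00 mm²); the r=8.5 cylinder at (11, 9) gives a regular 24-gon of circumradius 8.5 (constant along its height) (area = (24/2)·8.500²·sin(360°/24) = 224.40 mm²); the r=10 cylinder at (5, 13.5) contributes a regular 24-gon of circumradius 10 (area = (24/2)·10.000²·sin(360°/24) = 310.58 mm²); Combining (union): the regions partially overlap — summed areas 971.98 mm² minus the doubly-counted overlap 471.32 mm² gives 500.66 mm² — area = 500.66 mm²; (rotated 45° about Z; rotation is an isometry so areas/perimeters/island counts are preserved). So its area = 500.66 mm². Layer 114 (z = 11.4): the cube is not intersected at this z (z outside [0, 6]); the r=8.5 cylinder at (11, 9) contributes a regular 24-gon of circumradius 8.5 (area = (24/2)·8.500²·sin(360°/24) = 224.40 mm²); the r=10 cylinder at (5, 13.5) gives a regular 24-gon of circumradius 10 (constant along its height) (area = (24/2)·10.000²·sin(360°/24) = 310.58 mm²); Merging all regions: the regions partially overlap — summed areas 534.98 mm² minus the doubly-counted overlap 130.51 mm² gives 404.47 mm² — area = 404.47 mm²; (whole slice rotated 45° about Z — lengths, areas and connectivity unchanged). So its area = 404.47 mm². Layer 21 is larger (500.66 vs 404.47 mm²).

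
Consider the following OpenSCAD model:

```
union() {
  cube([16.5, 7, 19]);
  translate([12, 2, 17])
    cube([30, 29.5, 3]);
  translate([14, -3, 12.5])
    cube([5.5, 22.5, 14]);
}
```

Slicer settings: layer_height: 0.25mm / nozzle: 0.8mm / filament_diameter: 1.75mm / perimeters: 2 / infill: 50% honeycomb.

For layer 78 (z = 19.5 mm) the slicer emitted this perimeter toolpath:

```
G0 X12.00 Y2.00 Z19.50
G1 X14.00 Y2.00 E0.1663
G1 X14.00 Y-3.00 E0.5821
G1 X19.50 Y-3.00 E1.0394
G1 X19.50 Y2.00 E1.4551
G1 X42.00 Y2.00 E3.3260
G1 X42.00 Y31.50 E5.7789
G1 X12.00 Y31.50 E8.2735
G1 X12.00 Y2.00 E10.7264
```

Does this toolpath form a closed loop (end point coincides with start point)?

yes

Start point (G0): (12.00, 2.00). End point (last G1): the path returns to the start — closed.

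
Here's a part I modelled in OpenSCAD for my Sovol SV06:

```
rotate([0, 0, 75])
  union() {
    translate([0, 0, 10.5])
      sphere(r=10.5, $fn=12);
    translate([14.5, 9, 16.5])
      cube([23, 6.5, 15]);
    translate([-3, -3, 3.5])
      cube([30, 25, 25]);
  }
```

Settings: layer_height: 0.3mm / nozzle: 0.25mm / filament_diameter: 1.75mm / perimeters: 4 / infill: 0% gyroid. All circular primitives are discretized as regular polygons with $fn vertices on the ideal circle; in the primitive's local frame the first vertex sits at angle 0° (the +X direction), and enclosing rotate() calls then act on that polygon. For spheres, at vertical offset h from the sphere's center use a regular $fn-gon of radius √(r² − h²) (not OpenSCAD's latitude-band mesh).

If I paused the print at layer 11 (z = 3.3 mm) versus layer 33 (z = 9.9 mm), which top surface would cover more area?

layer 33 (z = 9.9 mm)

Layer 11 (z = 3.3): the r=10.5 sphere slices to a regular 12-gon of circumradius 7.643 (√(r²−h²) with h=7.2 from center) (area = (12/2)·7.643²·sin(360°/12) = 175.23 mm²); the cube at (14.5, 9) does not reach this height (z outside [16.5, 31.5]); the cube at (-3, -3) is not intersected at this z (z outside [3.5, 28.5]); Merging all regions: only the r=10.5 sphere is present, so the union is just that shape — area = 175.23 mm²; (whole slice rotated 75° about Z — lengths, areas and connectivity unchanged). So its area = 175.23 mm². Layer 33 (z = 9.9): the r=10.5 sphere contributes a regular 12-gon of circumradius √(10.5²−0.6²) = 10.483 (area = (12/2)·10.483²·sin(360°/12) = 329.67 mm²); the cube at (14.5, 9) is not intersected at this z (z outside [16.5, 31.5]); the 30×25 cube at (-3, -3) contributes its full rectangle (area 750.00 mm²); Combining (union): the regions partially overlap — summed areas 1079.67 mm² minus the doubly-counted overlap 151.90 mm² gives 927.77 mm² — area = 927.77 mm²; (rotated 75° about Z; rotation is an isometry so areas/perimeters/island counts are preserved). So its area = 927.77 mm². Layer 33 is larger (927.77 vs 175.23 mm²).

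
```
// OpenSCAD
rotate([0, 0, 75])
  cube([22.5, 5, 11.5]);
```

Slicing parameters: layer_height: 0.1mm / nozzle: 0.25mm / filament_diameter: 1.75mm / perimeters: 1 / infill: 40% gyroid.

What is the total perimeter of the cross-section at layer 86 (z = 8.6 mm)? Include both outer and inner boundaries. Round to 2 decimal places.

55.00 mm

At z = 8.6 mm: the cube (footprint 22.5×5) is included at this height (perimeter 55.00 mm); (rotated 75° about Z; rotation is an isometry so areas/perimeters/island counts are preserved). Overall, the cross-section is a single solid region. Total boundary length (outer) = 55.00 mm.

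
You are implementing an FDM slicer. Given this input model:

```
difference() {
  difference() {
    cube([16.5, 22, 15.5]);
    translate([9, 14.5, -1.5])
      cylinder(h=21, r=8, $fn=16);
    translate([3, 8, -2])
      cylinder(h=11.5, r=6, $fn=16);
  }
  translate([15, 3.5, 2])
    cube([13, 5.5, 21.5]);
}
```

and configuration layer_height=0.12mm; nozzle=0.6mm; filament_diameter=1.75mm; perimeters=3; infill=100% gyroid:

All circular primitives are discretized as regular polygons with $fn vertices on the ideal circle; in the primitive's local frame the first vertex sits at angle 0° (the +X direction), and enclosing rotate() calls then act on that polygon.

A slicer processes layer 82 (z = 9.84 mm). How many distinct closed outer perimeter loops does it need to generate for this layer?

At z = 9.84 mm: the cube is present — its section is the full 16.5×22 rectangle; the cylinder at (9, 14.5): section is a regular 16-gon, circumradius r=8; the cylinder at (3, 8) is absent (z outside [-2, 9.5]); Taking the first minus the rest: starting from the 16.5×22 cube, the r=8 cylinder at (9, 14.5) partially overlaps it — only the 193.42 mm² overlap (of its 195.93 mm²) is removed, clipping the outline — 2 connected regions; the cube at (15, 3.5) (footprint 13×5.5) is included at this height; Subtracting the remaining from the first: starting from that combined region, the 13×5.5 cube at (15, 3.5) partially overlaps it — only the 8.25 mm² overlap (of its 71.50 mm²) is removed, clipping the outline — 2 connected regions. The result has 2 disconnected regions.

2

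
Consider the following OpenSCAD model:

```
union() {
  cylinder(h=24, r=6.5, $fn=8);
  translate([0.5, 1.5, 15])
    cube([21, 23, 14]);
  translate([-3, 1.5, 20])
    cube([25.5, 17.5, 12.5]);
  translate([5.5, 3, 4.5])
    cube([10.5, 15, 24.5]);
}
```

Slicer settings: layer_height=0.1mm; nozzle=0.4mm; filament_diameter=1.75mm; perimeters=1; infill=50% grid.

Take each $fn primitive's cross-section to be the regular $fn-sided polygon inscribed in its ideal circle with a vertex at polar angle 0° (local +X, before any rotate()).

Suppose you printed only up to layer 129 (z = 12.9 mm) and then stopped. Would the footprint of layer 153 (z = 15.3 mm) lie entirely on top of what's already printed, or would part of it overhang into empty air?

part overhangs

Compare the two slices. At z = 12.9: the r=6.5 cylinder gives a regular 8-gon of circumradius 6.5 (constant along its height) (area = (8/2)·6.500²·sin(360°/8) = 119.50 mm²); the cube at (0.5, 1.5) is not intersected at this z (z outside [15, 29]); the cube at (-3, 1.5) does not reach this height (z outside [20, 32.5]); the cube at (5.5, 3) is present — its section is the full 10.5×15 rectangle (area 157.50 mm²); Combining (union): the 2 present regions are separate (no shared area or edge), so areas and boundary lengths simply add and each stays a separate island — area = 277.00 mm². At z = 15.3: the r=6.5 cylinder gives a regular 8-gon of circumradius 6.5 (constant along its height) (area = (8/2)·6.500²·sin(360°/8) = 119.50 mm²); the 21×23 cube at (0.5, 1.5) contributes its full rectangle (area 483.00 mm²); the cube at (-3, 1.5) does not reach this height (z outside [20, 32.5]); the cube at (5.5, 3) is present — its section is the full 10.5×15 rectangle (area 157.50 mm²); Merging all regions: the regions partially overlap — summed areas 760.00 mm² minus the doubly-counted overlap 175.64 mm² gives 584.36 mm² — area = 584.36 mm². Checking containment: at z = 15.3 the cross-section extends beyond the z = 12.9 cross-section by about 307.36 mm².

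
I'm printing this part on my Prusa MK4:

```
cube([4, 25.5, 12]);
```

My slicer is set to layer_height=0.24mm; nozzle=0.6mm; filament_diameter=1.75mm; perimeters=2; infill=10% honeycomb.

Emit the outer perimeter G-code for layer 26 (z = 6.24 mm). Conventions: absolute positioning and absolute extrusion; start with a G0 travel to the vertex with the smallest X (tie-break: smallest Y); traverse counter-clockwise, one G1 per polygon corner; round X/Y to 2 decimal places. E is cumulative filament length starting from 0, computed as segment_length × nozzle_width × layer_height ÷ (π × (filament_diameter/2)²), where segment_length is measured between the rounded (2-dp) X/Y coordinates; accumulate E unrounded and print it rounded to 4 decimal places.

G0 X0.00 Y0.00 Z6.24
G1 X4.00 Y0.00 E0.2395
G1 X4.00 Y25.50 E1.7661
G1 X0.00 Y25.50 E2.0056
G1 X0.00 Y0.00 E3.5322

At z = 6.24 mm: the cube (footprint 4×25.5) is included at this height. The outline is a single polygon with 4 vertices. Extrusion per mm of travel: 0.6 × 0.24 / (π × 0.875²) = 0.059868. Accumulating E over each segment gives final E = 3.5322.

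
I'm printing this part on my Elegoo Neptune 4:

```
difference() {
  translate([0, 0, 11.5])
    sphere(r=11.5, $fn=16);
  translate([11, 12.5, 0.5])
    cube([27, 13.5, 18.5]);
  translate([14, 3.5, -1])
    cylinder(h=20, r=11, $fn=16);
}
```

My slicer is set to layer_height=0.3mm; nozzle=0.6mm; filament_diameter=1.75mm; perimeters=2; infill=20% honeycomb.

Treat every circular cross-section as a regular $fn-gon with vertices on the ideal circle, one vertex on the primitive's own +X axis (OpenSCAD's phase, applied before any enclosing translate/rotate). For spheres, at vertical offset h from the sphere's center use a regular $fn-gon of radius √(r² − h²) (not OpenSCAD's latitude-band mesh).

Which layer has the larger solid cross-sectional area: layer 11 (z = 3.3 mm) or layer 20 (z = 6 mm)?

Layer 11 (z = 3.3): the sphere: section is a regular 16-gon, circumradius = √(r²−h²) = √(11.5²−8.2²) = 8.063 (area = (16/2)·8.063²·sin(360°/16) = 199.03 mm²); the cube at (11, 12.5) is present — its section is the full 27×13.5 rectangle (area 364.50 mm²); the r=11 cylinder at (14, 3.5) gives a regular 16-gon of circumradius 11 (constant along its height) (area = (16/2)·11.000²·sin(360°/16) = 370.44 mm²); Taking the first minus the rest: starting from the r=11.5 sphere (199.03 mm²), the 27×13.5 cube at (11, 12.5) misses the remaining region (no effect); the r=11 cylinder at (14, 3.5) partially overlaps it — only the 35.60 mm² overlap (of its 370.44 mm²) is removed, clipping the outline — area = 163.43 mm². So its area = 163.43 mm². Layer 20 (z = 6): the r=11.5 sphere slices to a regular 16-gon of circumradius 10.100 (√(r²−h²) with h=5.5 from center) (area = (16/2)·10.100²·sin(360°/16) = 312.27 mm²); the cube at (11, 12.5) (footprint 27×13.5) is included at this height (area 364.50 mm²); the r=11 cylinder at (14, 3.5) gives a regular 16-gon of circumradius 11 (constant along its height) (area = (16/2)·11.000²·sin(360°/16) = 370.44 mm²); Subtracting the remaining from the first: starting from the r=11.5 sphere (312.27 mm²), the 27×13.5 cube at (11, 12.5) misses the remaining region (no effect); the r=11 cylinder at (14, 3.5) partially overlaps it — only the 66.21 mm² overlap (of its 370.44 mm²) is removed, clipping the outline — area = 246.06 mm². So its area = 246.06 mm². Layer 20 is larger (246.06 vs 163.43 mm²).

layer 20 (z = 6 mm)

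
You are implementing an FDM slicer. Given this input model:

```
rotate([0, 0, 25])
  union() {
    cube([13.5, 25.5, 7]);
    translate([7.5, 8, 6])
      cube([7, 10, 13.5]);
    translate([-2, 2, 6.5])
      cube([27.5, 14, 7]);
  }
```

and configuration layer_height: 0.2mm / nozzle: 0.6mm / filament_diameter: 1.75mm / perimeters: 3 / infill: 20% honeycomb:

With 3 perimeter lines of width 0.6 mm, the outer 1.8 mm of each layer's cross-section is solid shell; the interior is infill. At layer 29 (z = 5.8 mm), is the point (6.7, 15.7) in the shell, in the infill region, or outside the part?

At z = 5.8 mm: the cube (footprint 13.5×25.5) is included at this height; the cube at (7.5, 8) is not intersected at this z (z outside [6, 19.5]); the cube at (-2, 2) does not reach this height (z outside [6.5, 13.5]); Combining (union): only the 13.5×25.5 cube is present, so the union is just that shape — 1 connected region; (whole slice rotated 25° about Z — lengths, areas and connectivity unchanged). Overall, the cross-section is a single solid region. Undo the 25° rotation: the query point maps to (12.707, 11.397) in the un-rotated model frame. The nearest boundary edge runs (13.50, 0.00)→(13.50, 25.50); distance from the point to it = 0.79 mm. The point is inside the cross-section, 0.79 mm from the nearest boundary — within the 1.8 mm shell band (3 × 0.6).

shell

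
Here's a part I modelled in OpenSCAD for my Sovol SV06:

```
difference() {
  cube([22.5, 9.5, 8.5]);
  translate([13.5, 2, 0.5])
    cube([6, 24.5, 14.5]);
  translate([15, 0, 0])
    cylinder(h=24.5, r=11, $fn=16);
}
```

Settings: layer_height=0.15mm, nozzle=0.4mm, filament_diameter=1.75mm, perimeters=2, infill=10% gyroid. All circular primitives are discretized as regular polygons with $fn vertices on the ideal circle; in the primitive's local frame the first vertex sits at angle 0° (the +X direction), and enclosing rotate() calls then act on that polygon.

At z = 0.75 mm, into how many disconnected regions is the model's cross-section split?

At z = 0.75 mm: the cube is present — its section is the full 22.5×9.5 rectangle; the cube at (13.5, 2) is present — its section is the full 6×24.5 rectangle; the r=11 cylinder at (15, 0) contributes a regular 16-gon of circumradius 11; Subtracting the remaining from the first: starting from the 22.5×9.5 cube, the 6×24.5 cube at (13.5, 2) partially overlaps it — only the 45.00 mm² overlap (of its 147.00 mm²) is removed, clipping the outline; the r=11 cylinder at (15, 0) partially overlaps it — only the 112.21 mm² overlap (of its 370.44 mm²) is removed, clipping the outline — 2 connected regions. The result has 2 disconnected regions.

2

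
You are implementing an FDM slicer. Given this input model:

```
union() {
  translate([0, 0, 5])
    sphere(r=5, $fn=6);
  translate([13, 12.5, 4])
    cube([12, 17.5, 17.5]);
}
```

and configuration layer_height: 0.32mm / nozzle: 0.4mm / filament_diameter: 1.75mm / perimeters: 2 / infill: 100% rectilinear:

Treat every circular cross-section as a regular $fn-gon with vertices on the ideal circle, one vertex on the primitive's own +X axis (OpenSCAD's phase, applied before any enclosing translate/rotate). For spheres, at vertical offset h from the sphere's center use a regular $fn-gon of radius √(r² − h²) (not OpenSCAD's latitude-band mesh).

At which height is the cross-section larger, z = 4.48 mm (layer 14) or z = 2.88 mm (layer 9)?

layer 14 (z = 4.48 mm)

Layer 14 (z = 4.48): the sphere: section is a regular 6-gon, circumradius = √(r²−h²) = √(5²−0.52²) = 4.973 (area = (6/2)·4.973²·sin(360°/6) = 64.25 mm²); the 12×17.5 cube at (13, 12.5) contributes its full rectangle (area 210.00 mm²); Combining (union): the 2 present regions are separate (no shared area or edge), so areas and boundary lengths simply add and each stays a separate island — area = 274.25 mm². So its area = 274.25 mm². Layer 9 (z = 2.88): the sphere: section is a regular 6-gon, circumradius = √(r²−h²) = √(5²−2.12²) = 4.528 (area = (6/2)·4.528²·sin(360°/6) = 53.28 mm²); the cube at (13, 12.5) is not intersected at this z (z outside [4, 21.5]); Merging all regions: only the r=5 sphere is present, so the union is just that shape — area = 53.28 mm². So its area = 53.28 mm². Layer 14 is larger (274.25 vs 53.28 mm²).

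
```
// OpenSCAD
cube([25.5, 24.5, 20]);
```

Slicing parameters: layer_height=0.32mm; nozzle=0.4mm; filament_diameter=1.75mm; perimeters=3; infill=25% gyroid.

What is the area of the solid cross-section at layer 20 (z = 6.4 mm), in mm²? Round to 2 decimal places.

624.75 mm²

At z = 6.4 mm: the 25.5×24.5 cube contributes its full rectangle (area 624.75 mm²). Overall, the cross-section is a single solid region. Net area = 624.75 mm².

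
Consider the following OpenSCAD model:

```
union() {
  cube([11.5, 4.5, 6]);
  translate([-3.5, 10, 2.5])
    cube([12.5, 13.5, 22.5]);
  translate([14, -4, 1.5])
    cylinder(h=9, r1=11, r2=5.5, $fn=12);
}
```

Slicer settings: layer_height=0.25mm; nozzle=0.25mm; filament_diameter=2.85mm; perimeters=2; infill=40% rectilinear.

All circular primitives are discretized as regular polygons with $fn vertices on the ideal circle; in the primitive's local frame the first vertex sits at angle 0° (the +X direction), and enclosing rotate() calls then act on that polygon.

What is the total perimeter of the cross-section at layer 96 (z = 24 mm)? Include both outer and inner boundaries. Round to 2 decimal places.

52.00 mm

At z = 24 mm: the cube is not intersected at this z (z outside [0, 6]); the cube at (-3.5, 10) (footprint 12.5×13.5) is included at this height (perimeter 52.00 mm); the cone at (14, -4) does not reach this height (z outside [1.5, 10.5]); Merging all regions: only the 12.5×13.5 cube at (-3.5, 10) is present, so the union is just that shape — boundary = 52.00 mm. Overall, the cross-section is a single solid region. Total boundary length (outer) = 52.00 mm.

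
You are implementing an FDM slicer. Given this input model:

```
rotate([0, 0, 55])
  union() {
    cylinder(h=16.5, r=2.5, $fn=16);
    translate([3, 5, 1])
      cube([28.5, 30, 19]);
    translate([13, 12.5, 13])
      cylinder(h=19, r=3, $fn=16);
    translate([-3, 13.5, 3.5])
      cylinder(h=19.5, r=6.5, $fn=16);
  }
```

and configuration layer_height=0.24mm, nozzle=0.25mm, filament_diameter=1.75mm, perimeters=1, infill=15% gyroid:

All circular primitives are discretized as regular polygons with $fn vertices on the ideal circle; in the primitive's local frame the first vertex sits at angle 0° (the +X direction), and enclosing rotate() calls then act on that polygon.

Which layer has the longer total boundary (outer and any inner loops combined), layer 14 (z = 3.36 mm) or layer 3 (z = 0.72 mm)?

layer 14 (z = 3.36 mm)

Layer 14 (z = 3.36): the r=2.5 cylinder contributes a regular 16-gon of circumradius 2.5 (perimeter = 2·16·2.500·sin(180°/16) = 15.61 mm); the 28.5×30 cube at (3, 5) contributes its full rectangle (perimeter 117.00 mm); the cylinder at (13, 12.5) does not reach this height (z outside [13, 32]); the cylinder at (-3, 13.5) does not reach this height (z outside [3.5, 23]); Combining (union): the 2 present regions are separate (no shared area or edge), so areas and boundary lengths simply add and each stays a separate island — boundary = 132.61 mm; (whole slice rotated 55° about Z — lengths, areas and connectivity unchanged). So its perimeter = 132.61 mm. Layer 3 (z = 0.72): the cylinder: section is a regular 16-gon, circumradius r=2.5 (perimeter = 2·16·2.500·sin(180°/16) = 15.61 mm); the cube at (3, 5) is not intersected at this z (z outside [1, 20]); the cylinder at (13, 12.5) is absent (z outside [13, 32]); the cylinder at (-3, 13.5) is not intersected at this z (z outside [3.5, 23]); Combining (union): only the r=2.5 cylinder is present, so the union is just that shape — boundary = 15.61 mm; (whole slice rotated 55° about Z — lengths, areas and connectivity unchanged). So its perimeter = 15.61 mm. Layer 14 is larger (132.61 vs 15.61 mm).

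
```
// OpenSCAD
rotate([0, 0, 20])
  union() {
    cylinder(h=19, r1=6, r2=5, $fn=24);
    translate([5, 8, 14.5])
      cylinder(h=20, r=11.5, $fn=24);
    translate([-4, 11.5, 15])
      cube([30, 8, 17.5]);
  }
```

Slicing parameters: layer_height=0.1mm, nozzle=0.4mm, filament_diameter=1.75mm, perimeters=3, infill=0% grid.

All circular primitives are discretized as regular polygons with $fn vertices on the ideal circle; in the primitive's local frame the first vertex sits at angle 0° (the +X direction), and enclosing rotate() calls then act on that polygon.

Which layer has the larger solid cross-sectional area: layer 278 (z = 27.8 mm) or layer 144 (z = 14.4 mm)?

layer 278 (z = 27.8 mm)

Layer 278 (z = 27.8): the cone is absent (z outside [0, 19]); the cylinder at (5, 8): section is a regular 24-gon, circumradius r=11.5 (area = (24/2)·11.500²·sin(360°/24) = 410.75 mm²); the 30×8 cube at (-4, 11.5) contributes its full rectangle (area 240.00 mm²); Taking the union: the regions partially overlap — summed areas 650.75 mm² minus the doubly-counted overlap 122.76 mm² gives 527.99 mm² — area = 527.99 mm²; (whole slice rotated 20° about Z — lengths, areas and connectivity unchanged). So its area = 527.99 mm². Layer 144 (z = 14.4): the cone contributes a regular 24-gon of circumradius 5.242 (interpolated between r1=6 and r2=5 at t=0.758) (area = (24/2)·5.242²·sin(360°/24) = 85.35 mm²); the cylinder at (5, 8) is not intersected at this z (z outside [14.5, 34.5]); the cube at (-4, 11.5) does not reach this height (z outside [15, 32.5]); Merging all regions: only the cone is present, so the union is just that shape — area = 85.35 mm²; (rotated 20° about Z; rotation is an isometry so areas/perimeters/island counts are preserved). So its area = 85.35 mm². Layer 278 is larger (527.99 vs 85.35 mm²).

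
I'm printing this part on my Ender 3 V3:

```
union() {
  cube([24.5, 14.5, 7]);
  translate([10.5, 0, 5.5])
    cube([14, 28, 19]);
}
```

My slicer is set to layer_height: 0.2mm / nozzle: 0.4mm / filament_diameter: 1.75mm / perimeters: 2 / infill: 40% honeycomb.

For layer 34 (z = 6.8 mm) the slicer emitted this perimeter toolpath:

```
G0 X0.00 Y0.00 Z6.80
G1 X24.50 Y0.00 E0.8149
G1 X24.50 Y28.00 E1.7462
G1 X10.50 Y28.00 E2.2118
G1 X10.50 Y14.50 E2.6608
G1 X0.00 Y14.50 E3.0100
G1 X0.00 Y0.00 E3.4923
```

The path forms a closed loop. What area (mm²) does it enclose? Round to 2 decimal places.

544.25 mm²

Apply the shoelace formula to the sequence of (X, Y) vertices; enclosed area = 544.25 mm².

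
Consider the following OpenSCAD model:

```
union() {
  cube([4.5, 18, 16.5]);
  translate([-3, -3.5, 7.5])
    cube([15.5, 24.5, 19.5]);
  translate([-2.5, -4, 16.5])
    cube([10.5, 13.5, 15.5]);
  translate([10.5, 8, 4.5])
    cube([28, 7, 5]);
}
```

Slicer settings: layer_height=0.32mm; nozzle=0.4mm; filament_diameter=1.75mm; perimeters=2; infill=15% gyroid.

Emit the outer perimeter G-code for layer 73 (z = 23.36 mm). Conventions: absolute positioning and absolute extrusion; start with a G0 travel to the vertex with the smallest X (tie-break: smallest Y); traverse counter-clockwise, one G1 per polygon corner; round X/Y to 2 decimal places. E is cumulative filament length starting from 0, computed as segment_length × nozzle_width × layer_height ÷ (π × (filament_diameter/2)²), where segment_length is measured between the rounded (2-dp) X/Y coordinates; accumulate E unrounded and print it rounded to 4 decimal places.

G0 X-3.00 Y-3.50 Z23.36
G1 X-2.50 Y-3.50 E0.0266
G1 X-2.50 Y-4.00 E0.0532
G1 X8.00 Y-4.00 E0.6120
G1 X8.00 Y-3.50 E0.6386
G1 X12.50 Y-3.50 E0.8781
G1 X12.50 Y21.00 E2.1819
G1 X-3.00 Y21.00 E3.0067
G1 X-3.00 Y-3.50 E4.3105

At z = 23.36 mm: the cube is not intersected at this z (z outside [0, 16.5]); the 15.5×24.5 cube at (-3, -3.5) contributes its full rectangle; the cube at (-2.5, -4) is present — its section is the full 10.5×13.5 rectangle; the cube at (10.5, 8) is absent (z outside [4.5, 9.5]); Combining (union): the regions partially overlap (shared area 136.50 mm²), so overlapping operands fuse into one piece — 1 connected region. The outline is a single polygon with 8 vertices. Extrusion per mm of travel: 0.4 × 0.32 / (π × 0.875²) = 0.053216. Accumulating E over each segment gives final E = 4.3105.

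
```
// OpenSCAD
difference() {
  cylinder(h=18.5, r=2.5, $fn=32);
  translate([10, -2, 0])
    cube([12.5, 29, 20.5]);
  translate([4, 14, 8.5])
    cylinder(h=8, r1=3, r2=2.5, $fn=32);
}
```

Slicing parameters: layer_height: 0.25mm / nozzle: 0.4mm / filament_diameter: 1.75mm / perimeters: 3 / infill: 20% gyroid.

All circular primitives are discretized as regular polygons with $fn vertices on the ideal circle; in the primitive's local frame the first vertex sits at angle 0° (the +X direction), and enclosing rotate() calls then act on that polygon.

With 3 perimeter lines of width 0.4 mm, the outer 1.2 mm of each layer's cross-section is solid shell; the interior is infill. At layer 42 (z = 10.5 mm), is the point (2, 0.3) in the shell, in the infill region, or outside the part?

At z = 10.5 mm: the r=2.5 cylinder gives a regular 32-gon of circumradius 2.5 (constant along its height); the 12.5×29 cube at (10, -2) contributes its full rectangle; the cone at (4, 14): at t=0.250 of its height the radius interpolates to r₁+(r₂−r₁)t = 2.875, giving a regular 32-gon of that circumradius; After the difference (first − rest): starting from the r=2.5 cylinder, the 12.5×29 cube at (10, -2) misses the remaining region (no effect); the cone at (4, 14) misses the remaining region (no effect) — 1 connected region. Overall, the cross-section is a single solid region. The nearest boundary edge runs (2.45, 0.49)→(2.50, 0.00); distance from the point to it = 0.47 mm. The point is inside the cross-section, 0.47 mm from the nearest boundary — within the 1.2 mm shell band (3 × 0.4).

shell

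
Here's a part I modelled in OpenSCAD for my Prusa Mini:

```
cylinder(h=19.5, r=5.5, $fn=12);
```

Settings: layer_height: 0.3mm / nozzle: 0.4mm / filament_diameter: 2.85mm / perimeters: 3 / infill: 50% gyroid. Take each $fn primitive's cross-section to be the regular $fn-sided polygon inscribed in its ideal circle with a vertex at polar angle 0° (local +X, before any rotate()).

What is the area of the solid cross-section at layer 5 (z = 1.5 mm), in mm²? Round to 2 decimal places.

At z = 1.5 mm: the r=5.5 cylinder contributes a regular 12-gon of circumradius 5.5 (area = (12/2)·5.500²·sin(360°/12) = 90.75 mm²). Overall, the cross-section is a single solid region. Net area = 90.75 mm².

90.75 mm²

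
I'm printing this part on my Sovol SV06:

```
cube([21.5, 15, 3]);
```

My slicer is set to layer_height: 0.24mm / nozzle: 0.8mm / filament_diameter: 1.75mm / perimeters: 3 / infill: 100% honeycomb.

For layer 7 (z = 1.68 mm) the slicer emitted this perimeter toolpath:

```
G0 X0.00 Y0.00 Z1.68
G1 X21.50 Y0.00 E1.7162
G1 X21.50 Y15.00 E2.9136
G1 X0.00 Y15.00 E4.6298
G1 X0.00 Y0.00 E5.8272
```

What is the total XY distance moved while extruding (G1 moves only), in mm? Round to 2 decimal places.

Sum the Euclidean lengths of each G1 segment: total = 73.00 mm.

73.00 mm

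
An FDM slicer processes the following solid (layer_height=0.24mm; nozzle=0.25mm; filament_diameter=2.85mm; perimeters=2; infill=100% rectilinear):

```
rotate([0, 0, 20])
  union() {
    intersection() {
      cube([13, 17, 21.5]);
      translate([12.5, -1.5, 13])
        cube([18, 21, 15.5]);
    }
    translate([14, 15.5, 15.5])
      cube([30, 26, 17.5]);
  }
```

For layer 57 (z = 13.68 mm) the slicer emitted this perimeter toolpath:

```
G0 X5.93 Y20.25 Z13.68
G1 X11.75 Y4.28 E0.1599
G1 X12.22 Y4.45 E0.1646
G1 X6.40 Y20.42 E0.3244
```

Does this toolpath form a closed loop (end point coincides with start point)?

no

Start point (G0): (5.93, 20.25). End point (last G1): the path does not return to the start — open.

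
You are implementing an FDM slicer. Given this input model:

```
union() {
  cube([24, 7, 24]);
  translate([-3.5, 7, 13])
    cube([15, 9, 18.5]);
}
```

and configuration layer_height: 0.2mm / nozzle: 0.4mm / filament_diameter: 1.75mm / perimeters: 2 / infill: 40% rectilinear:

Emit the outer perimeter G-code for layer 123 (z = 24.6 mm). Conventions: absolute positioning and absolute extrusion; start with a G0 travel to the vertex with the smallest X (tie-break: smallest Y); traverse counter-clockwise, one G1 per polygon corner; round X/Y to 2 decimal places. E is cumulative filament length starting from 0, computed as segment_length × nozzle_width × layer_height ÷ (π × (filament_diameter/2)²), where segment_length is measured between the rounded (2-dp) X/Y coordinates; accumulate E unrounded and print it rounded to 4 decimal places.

At z = 24.6 mm: the cube is not intersected at this z (z outside [0, 24]); the 15×9 cube at (-3.5, 7) contributes its full rectangle; Taking the union: only the 15×9 cube at (-3.5, 7) is present, so the union is just that shape — 1 connected region. The outline is a single polygon with 4 vertices. Extrusion per mm of travel: 0.4 × 0.2 / (π × 0.875²) = 0.033260. Accumulating E over each segment gives final E = 1.5965.

G0 X-3.50 Y7.00 Z24.60
G1 X11.50 Y7.00 E0.4989
G1 X11.50 Y16.00 E0.7982
G1 X-3.50 Y16.00 E1.2971
G1 X-3.50 Y7.00 E1.5965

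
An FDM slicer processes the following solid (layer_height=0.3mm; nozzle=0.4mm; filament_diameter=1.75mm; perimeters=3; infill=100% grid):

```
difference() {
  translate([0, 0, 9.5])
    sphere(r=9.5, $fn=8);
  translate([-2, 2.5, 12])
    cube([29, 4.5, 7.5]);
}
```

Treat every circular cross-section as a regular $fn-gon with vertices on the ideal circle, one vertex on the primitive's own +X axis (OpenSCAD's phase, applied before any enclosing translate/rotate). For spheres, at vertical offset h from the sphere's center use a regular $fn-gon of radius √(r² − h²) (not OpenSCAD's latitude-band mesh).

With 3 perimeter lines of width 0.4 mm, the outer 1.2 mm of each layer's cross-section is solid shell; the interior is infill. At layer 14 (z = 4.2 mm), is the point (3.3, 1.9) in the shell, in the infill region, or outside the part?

At z = 4.2 mm: the r=9.5 sphere contributes a regular 8-gon of circumradius √(9.5²−5.3²) = 7.884; the cube at (-2, 2.5) is not intersected at this z (z outside [12, 19.5]); Subtracting the remaining from the first: none of the subtracted shapes is present at this height, so the r=9.5 sphere is unchanged — 1 connected region. Overall, the cross-section is a single solid region. The nearest boundary edge runs (7.88, 0.00)→(5.57, 5.57); distance from the point to it = 3.51 mm. The point is inside the cross-section and 3.51 mm from the nearest boundary — more than the 1.2 mm shell width (3 × 0.4), so it's in the infill interior.

infill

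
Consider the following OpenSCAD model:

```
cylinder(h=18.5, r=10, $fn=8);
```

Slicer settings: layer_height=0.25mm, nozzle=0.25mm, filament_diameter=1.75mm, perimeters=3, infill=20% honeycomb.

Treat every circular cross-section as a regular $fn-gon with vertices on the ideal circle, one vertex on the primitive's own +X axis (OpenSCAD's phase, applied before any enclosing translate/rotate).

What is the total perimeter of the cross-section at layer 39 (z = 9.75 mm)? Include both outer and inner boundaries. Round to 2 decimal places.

61.23 mm

At z = 9.75 mm: the r=10 cylinder gives a regular 8-gon of circumradius 10 (constant along its height) (perimeter = 2·8·10.000·sin(180°/8) = 61.23 mm). Overall, the cross-section is a single solid region. Total boundary length (outer) = 61.23 mm.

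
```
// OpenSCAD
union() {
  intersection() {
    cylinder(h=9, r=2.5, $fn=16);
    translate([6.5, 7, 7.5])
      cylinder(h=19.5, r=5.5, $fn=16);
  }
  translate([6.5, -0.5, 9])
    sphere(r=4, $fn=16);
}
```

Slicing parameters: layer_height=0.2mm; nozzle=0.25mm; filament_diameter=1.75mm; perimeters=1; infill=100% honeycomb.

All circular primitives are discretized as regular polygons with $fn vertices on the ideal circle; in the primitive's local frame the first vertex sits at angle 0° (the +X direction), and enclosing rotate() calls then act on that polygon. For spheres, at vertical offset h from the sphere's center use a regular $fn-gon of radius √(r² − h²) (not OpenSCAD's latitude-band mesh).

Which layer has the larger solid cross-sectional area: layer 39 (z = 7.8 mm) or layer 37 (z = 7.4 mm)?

Layer 39 (z = 7.8): the r=2.5 cylinder gives a regular 16-gon of circumradius 2.5 (constant along its height) (area = (16/2)·2.500²·sin(360°/16) = 19.13 mm²); the r=5.5 cylinder at (6.5, 7) gives a regular 16-gon of circumradius 5.5 (constant along its height) (area = (16/2)·5.500²·sin(360°/16) = 92.61 mm²); After intersecting: the r=5.5 cylinder at (6.5, 7) does not overlap the r=2.5 cylinder (empty) — nothing remains; the r=4 sphere at (6.5, -0.5) contributes a regular 16-gon of circumradius √(4²−1.2²) = 3.816 (area = (16/2)·3.816²·sin(360°/16) = 44.57 mm²); Taking the union: only the r=4 sphere at (6.5, -0.5) is present, so the union is just that shape — area = 44.57 mm². So its area = 44.57 mm². Layer 37 (z = 7.4): the r=2.5 cylinder contributes a regular 16-gon of circumradius 2.5 (area = (16/2)·2.500²·sin(360°/16) = 19.13 mm²); the cylinder at (6.5, 7) does not reach this height (z outside [7.5, 27]); Taking the intersection: at least one operand is absent at this height, so nothing remains; the sphere at (6.5, -0.5): section is a regular 16-gon, circumradius = √(r²−h²) = √(4²−1.6²) = 3.666 (area = (16/2)·3.666²·sin(360°/16) = 41.15 mm²); Taking the union: only the r=4 sphere at (6.5, -0.5) is present, so the union is just that shape — area = 41.15 mm². So its area = 41.15 mm². Layer 39 is larger (44.57 vs 41.15 mm²).

layer 39 (z = 7.8 mm)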